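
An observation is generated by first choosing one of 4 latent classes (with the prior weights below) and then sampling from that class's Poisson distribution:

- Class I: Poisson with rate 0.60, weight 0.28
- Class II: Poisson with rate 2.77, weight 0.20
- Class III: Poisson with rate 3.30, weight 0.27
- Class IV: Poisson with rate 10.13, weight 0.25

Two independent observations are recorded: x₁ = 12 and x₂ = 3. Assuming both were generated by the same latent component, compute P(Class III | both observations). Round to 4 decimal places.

Posterior ∝ prior × likelihood, so P(k | x) ∝ π_k f_k(x); normalise over all components.
Since both observations come from the same component, the likelihood for component k is f_k(x₁)·f_k(x₂).
  f_I = [e^(−0.60)·0.60^12/12! = 2.49403e-12] × [0.0197572] = 4.92751e-14
  f_II = [e^(−2.77)·2.77^12/12! = 2.66947e-05] × [0.221969] = 5.92539e-06
  f_III = [e^(−3.30)·3.30^12/12! = 0.000128428] × [0.220912] = 2.83712e-05
  f_IV = [e^(−10.13)·10.13^12/12! = 0.0971792] × [0.00690675] = 0.000671193
Unnormalised posteriors:
  π_I·f_I = 0.28 × 4.92751e-14 = 1.3797e-14
  π_II·f_II = 0.20 × 5.92539e-06 = 1.18508e-06
  π_III·f_III = 0.27 × 2.83712e-05 = 7.66022e-06
  π_IV·f_IV = 0.25 × 0.000671193 = 0.000167798
Marginal: 1.3797e-14 + 1.18508e-06 + 7.66022e-06 + 0.000167798 = 0.000176643
Responsibility of Class III: 7.66022e-06 / 0.000176643 ≈ 0.0434

0.0434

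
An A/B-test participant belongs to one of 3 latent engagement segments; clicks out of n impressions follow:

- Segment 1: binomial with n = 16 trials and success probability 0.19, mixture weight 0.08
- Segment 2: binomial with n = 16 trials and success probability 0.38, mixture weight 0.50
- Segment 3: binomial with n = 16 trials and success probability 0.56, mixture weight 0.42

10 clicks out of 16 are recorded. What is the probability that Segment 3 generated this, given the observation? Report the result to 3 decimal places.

By Bayes' theorem, P(k | x) = π_k f_k(x) / Σ_j π_j f_j(x).
Component likelihoods at x = 10 clicks out of 16:
  p_1 = C(16,10)·0.19^10·0.81^6 = 8008·6.13107e-08·0.28243 = 0.000138666
  p_2 = C(16,10)·0.38^10·0.62^6 = 8008·6.27821e-05·0.0568002 = 0.0285568
  p_3 = C(16,10)·0.56^10·0.44^6 = 8008·0.00303305·0.00725631 = 0.176246
Unnormalised posteriors:
  π_1·p_1 = 0.08 × 0.000138666 = 1.10933e-05
  π_2·p_2 = 0.50 × 0.0285568 = 0.0142784
  π_3·p_3 = 0.42 × 0.176246 = 0.0740235
Denominator: 1.10933e-05 + 0.0142784 + 0.0740235 = 0.088313
Responsibility of Segment 3: 0.0740235 / 0.088313 ≈ 0.838

0.838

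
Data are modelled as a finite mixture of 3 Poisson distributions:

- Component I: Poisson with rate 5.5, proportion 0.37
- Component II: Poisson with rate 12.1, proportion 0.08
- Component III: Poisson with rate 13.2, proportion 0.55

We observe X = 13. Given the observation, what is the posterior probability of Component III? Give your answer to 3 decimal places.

0.864

The responsibility of component k is π_k f_k(x) divided by Σ_j π_j f_j(x).
Poisson probabilities:
  f_I = 0.00276576
  f_II = 0.106406
  f_III = 0.109773
Multiply by the mixture weights:
  π_I·f_I = 0.37 × 0.00276576 = 0.00102333
  π_II·f_II = 0.08 × 0.106406 = 0.00851248
  π_III·f_III = 0.55 × 0.109773 = 0.0603749
Normaliser: 0.00102333 + 0.00851248 + 0.0603749 = 0.0699107
P(Component III | the observation) = 0.0603749 / 0.0699107 ≈ 0.864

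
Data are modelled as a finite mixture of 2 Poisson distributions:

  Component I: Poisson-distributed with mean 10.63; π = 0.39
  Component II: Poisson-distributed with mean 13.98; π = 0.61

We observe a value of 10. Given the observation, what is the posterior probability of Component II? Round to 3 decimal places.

0.459

By Bayes' theorem, P(k | x) = w_k f_k(x) / Σ_j w_j f_j(x).
Poisson probabilities:
  f_I = e^(−10.63)·10.63^10/10! = 0.122749
  f_II = e^(−13.98)·13.98^10/10! = 0.066661
Prior × likelihood for each component:
  w_I·f_I = 0.39 × 0.122749 = 0.0478723
  w_II·f_II = 0.61 × 0.066661 = 0.0406632
Sum: 0.0478723 + 0.0406632 = 0.0885355
Responsibility of Component II: 0.0406632 / 0.0885355 ≈ 0.459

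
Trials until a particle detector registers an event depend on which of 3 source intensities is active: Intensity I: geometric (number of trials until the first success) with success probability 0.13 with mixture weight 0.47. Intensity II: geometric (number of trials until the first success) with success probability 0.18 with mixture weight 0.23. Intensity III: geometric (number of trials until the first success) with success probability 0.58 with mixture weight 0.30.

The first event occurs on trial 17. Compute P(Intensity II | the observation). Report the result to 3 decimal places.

Apply Bayes' rule: the posterior for each component is proportional to its prior times its likelihood at x.
Evaluate each component's likelihood at the observed value:
  p_I = 0.014004
  p_II = 0.00752132
  p_III = 5.43772e-07
Unnormalised posteriors:
  P(Z=I)·p_I = 0.47 × 0.014004 = 0.00658187
  P(Z=II)·p_II = 0.23 × 0.00752132 = 0.0017299
  P(Z=III)·p_III = 0.30 × 5.43772e-07 = 1.63132e-07
Normaliser: 0.00658187 + 0.0017299 + 1.63132e-07 = 0.00831194
P(Intensity II | data) ≈ 0.208

0.208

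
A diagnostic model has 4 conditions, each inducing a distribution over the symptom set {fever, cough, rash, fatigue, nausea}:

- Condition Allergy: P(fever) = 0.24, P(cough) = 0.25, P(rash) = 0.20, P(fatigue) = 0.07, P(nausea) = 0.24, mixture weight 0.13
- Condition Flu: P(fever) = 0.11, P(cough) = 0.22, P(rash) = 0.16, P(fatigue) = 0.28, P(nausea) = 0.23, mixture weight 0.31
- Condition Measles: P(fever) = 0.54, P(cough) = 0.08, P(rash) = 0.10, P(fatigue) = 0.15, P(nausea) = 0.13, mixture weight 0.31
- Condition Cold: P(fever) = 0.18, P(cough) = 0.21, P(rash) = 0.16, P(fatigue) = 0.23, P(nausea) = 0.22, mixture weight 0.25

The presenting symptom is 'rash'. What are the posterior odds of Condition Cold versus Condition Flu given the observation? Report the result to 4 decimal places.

The posterior odds equal the prior odds times the likelihood ratio: (P(Z=i)/P(Z=j))·(f_i(x)/f_j(x)).
Categorical probabilities:
  L_Allergy = P(rash | comp) = 0.20
  L_Flu = P(rash | comp) = 0.16
  L_Measles = P(rash | comp) = 0.10
  L_Cold = P(rash | comp) = 0.16
Posterior odds = (P(Z=Cold)·L_Cold) / (P(Z=Flu)·L_Flu) = (0.25·0.16) / (0.31·0.16) = 0.04 / 0.0496 ≈ 0.8065

0.8065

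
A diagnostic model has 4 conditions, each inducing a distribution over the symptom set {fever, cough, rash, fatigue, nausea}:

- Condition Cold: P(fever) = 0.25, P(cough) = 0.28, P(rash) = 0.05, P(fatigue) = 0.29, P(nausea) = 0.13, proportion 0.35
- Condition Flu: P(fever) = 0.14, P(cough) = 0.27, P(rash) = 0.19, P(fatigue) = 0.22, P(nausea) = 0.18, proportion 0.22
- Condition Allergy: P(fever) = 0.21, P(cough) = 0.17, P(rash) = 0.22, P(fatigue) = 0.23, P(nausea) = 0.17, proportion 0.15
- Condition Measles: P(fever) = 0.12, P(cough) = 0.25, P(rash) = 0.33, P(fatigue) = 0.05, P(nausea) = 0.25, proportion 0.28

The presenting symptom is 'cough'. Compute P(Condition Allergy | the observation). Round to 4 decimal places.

Posterior ∝ prior × likelihood, so P(k | x) ∝ π_k f_k(x); normalise over all components.
Evaluate each component's likelihood at the observed value:
  f_Cold = P(cough | comp) = 0.28
  f_Flu = P(cough | comp) = 0.27
  f_Allergy = P(cough | comp) = 0.17
  f_Measles = P(cough | comp) = 0.25
Weight by the priors:
  π_Cold·f_Cold = 0.35 × 0.28 = 0.098
  π_Flu·f_Flu = 0.22 × 0.27 = 0.0594
  π_Allergy·f_Allergy = 0.15 × 0.17 = 0.0255
  π_Measles·f_Measles = 0.28 × 0.25 = 0.07
Marginal: 0.098 + 0.0594 + 0.0255 + 0.07 = 0.2529
P(Condition Allergy | data) ≈ 0.1008

0.1008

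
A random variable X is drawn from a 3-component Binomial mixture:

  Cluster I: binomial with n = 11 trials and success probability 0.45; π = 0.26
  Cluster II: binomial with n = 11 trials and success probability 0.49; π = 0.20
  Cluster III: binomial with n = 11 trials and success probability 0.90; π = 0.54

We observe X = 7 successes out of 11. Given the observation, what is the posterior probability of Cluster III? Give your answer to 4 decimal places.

By Bayes' theorem, P(k | x) = π_k f_k(x) / Σ_j π_j f_j(x).
Component likelihoods at x = 7 successes out of 11:
  L_I = C(11,7)·0.45^7·0.55^4 = 330·0.00373669·0.0915063 = 0.112837
  L_II = C(11,7)·0.49^7·0.51^4 = 330·0.00678223·0.067652 = 0.151414
  L_III = C(11,7)·0.90^7·0.10^4 = 330·0.478297·0.0001 = 0.0157838
Multiply by the mixture weights:
  π_I·L_I = 0.26 × 0.112837 = 0.0293377
  π_II·L_II = 0.20 × 0.151414 = 0.0302829
  π_III·L_III = 0.54 × 0.0157838 = 0.00852325
Marginal: 0.0293377 + 0.0302829 + 0.00852325 = 0.0681438
So the posterior for Cluster III is 0.00852325 / 0.0681438 ≈ 0.1251.

0.1251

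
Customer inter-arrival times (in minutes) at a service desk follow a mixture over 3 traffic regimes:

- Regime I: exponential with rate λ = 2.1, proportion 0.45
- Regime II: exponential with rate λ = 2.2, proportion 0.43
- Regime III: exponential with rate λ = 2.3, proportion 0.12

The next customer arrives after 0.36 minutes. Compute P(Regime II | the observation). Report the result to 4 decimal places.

0.4316

The responsibility of component k is π_k f_k(x) divided by Σ_j π_j f_j(x).
Exponential densities:
  f_I = 0.986036
  f_II = 0.996464
  f_III = 1.00492
Weight by the priors:
  π_I·f_I = 0.45 × 0.986036 = 0.443716
  π_II·f_II = 0.43 × 0.996464 = 0.428479
  π_III·f_III = 0.12 × 1.00492 = 0.120591
Evidence: 0.443716 + 0.428479 + 0.120591 = 0.992786
Responsibility of Regime II: 0.428479 / 0.992786 ≈ 0.4316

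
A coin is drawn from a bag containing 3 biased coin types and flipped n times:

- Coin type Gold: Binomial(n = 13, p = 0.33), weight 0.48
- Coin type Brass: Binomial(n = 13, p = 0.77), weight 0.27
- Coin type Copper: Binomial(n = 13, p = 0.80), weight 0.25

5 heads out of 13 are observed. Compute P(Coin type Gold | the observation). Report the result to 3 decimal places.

P(component k | x) = π_k·f_k(x) / marginal(x), where marginal(x) = Σ_j π_j·f_j(x).
Binomial probabilities:
  f_Gold = C(13,5)·0.33^5·0.67^8 = 1287·0.00391354·0.0406068 = 0.204525
  f_Brass = C(13,5)·0.77^5·0.23^8 = 1287·0.270678·7.8311e-06 = 0.00272807
  f_Copper = C(13,5)·0.80^5·0.20^8 = 1287·0.32768·2.56e-06 = 0.00107961
Prior × likelihood for each component:
  π_Gold·f_Gold = 0.48 × 0.204525 = 0.0981721
  π_Brass·f_Brass = 0.27 × 0.00272807 = 0.000736578
  π_Copper·f_Copper = 0.25 × 0.00107961 = 0.000269903
Sum: 0.0981721 + 0.000736578 + 0.000269903 = 0.0991785
Responsibility of Coin type Gold: 0.0981721 / 0.0991785 ≈ 0.990

0.990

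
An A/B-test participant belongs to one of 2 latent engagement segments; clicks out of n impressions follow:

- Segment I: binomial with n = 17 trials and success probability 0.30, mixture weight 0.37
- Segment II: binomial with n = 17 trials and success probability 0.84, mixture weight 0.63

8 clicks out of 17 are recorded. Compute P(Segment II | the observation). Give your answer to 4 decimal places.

By Bayes' theorem, P(k | x) = π_k f_k(x) / Σ_j π_j f_j(x).
Evaluate each component's likelihood at the observed value:
  L_I = 0.0643632
  L_II = 0.000414094
Weight by the priors:
  π_I·L_I = 0.37 × 0.0643632 = 0.0238144
  π_II·L_II = 0.63 × 0.000414094 = 0.000260879
Marginal: 0.0238144 + 0.000260879 = 0.0240752
P(Segment II | 8 clicks out of 17) ≈ 0.0108

0.0108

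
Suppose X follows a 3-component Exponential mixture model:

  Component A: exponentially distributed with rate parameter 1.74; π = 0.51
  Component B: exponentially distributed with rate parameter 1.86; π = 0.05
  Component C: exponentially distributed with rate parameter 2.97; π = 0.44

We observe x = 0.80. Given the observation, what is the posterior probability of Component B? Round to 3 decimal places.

By Bayes' theorem, P(k | x) = w_k f_k(x) / Σ_j w_j f_j(x).
Exponential densities:
  p_A = 0.432525
  p_B = 0.420032
  p_C = 0.275977
Weight by the priors:
  w_A·p_A = 0.51 × 0.432525 = 0.220588
  w_B·p_B = 0.05 × 0.420032 = 0.0210016
  w_C·p_C = 0.44 × 0.275977 = 0.12143
Denominator: 0.220588 + 0.0210016 + 0.12143 = 0.363019
Responsibility of Component B: 0.0210016 / 0.363019 ≈ 0.058

0.058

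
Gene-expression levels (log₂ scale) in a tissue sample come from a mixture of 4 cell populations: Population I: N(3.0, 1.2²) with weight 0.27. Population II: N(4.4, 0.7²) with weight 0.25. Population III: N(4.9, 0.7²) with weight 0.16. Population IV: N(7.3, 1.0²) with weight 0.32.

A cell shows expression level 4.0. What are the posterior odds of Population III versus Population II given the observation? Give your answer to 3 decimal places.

The posterior odds equal the prior odds times the likelihood ratio: (π_i/π_j)·(f_i(x)/f_j(x)).
Evaluate each component's likelihood at the observed value:
  p_I = 0.234927
  p_II = 0.484068
  p_III = 0.249376
  p_IV = 0.00172257
Posterior odds = (π_III·p_III) / (π_II·p_II) = (0.16·0.249376) / (0.25·0.484068) = 0.0399001 / 0.121017 ≈ 0.330

0.330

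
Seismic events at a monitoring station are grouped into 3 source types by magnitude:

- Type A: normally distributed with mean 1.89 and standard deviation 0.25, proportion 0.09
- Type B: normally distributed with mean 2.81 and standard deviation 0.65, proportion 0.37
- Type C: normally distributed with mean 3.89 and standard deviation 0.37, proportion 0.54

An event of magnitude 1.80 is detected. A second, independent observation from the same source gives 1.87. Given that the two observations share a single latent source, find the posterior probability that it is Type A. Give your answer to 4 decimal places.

0.9360

P(component k | x) = P(Z=k)·f_k(x) / marginal(x), where marginal(x) = Σ_j P(Z=j)·f_j(x).
Since both observations come from the same component, the likelihood for component k is f_k(x₁)·f_k(x₂).
  p_A = [1.49564] × [1.59067] = 2.37907
  p_B = [0.18353] × [0.215707] = 0.0395887
  p_C = [1.27099e-07] × [3.63482e-07] = 4.61981e-14
Multiply by the mixture weights:
  P(Z=A)·p_A = 0.09 × 2.37907 = 0.214117
  P(Z=B)·p_B = 0.37 × 0.0395887 = 0.0146478
  P(Z=C)·p_C = 0.54 × 4.61981e-14 = 2.4947e-14
Sum: 0.214117 + 0.0146478 + 2.4947e-14 = 0.228765
P(Type A | data) ≈ 0.9360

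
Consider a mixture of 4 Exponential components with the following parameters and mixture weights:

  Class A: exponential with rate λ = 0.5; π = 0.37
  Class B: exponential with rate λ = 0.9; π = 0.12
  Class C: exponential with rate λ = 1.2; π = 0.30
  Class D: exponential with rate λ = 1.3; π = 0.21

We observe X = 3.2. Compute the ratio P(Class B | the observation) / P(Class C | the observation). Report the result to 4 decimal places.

0.7835

The posterior odds equal the prior odds times the likelihood ratio: (π_i/π_j)·(f_i(x)/f_j(x)).
Component likelihoods at x = 3.2:
  p_A = 0.5·e^(−0.5·3.2) = 0.5·e^(−1.6000) = 0.100948
  p_B = 0.9·e^(−0.9·3.2) = 0.9·e^(−2.8800) = 0.0505213
  p_C = 1.2·e^(−1.2·3.2) = 1.2·e^(−3.8400) = 0.0257923
  p_D = 1.3·e^(−1.3·3.2) = 1.3·e^(−4.1600) = 0.0202898
Odds = (0.12/0.30) × (0.0505213/0.0257923) = 0.4 × 1.95877 ≈ 0.7835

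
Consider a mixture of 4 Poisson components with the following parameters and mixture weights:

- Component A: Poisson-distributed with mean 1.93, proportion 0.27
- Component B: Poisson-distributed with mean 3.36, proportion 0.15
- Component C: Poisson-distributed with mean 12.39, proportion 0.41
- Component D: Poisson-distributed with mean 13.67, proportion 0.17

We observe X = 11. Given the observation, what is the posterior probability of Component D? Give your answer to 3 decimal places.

0.253

By Bayes' theorem, P(k | x) = w_k f_k(x) / Σ_j w_j f_j(x).
Poisson probabilities:
  L_A = e^(−1.93)·1.93^11/11! = 5.03253e-06
  L_B = e^(−3.36)·3.36^11/11! = 0.000536225
  L_C = e^(−12.39)·12.39^11/11! = 0.110083
  L_D = e^(−13.67)·13.67^11/11! = 0.0902594
Prior × likelihood for each component:
  w_A·L_A = 0.27 × 5.03253e-06 = 1.35878e-06
  w_B·L_B = 0.15 × 0.000536225 = 8.04337e-05
  w_C·L_C = 0.41 × 0.110083 = 0.045134
  w_D·L_D = 0.17 × 0.0902594 = 0.0153441
Marginal: 1.35878e-06 + 8.04337e-05 + 0.045134 + 0.0153441 = 0.0605599
P(Component D | x) ≈ 0.253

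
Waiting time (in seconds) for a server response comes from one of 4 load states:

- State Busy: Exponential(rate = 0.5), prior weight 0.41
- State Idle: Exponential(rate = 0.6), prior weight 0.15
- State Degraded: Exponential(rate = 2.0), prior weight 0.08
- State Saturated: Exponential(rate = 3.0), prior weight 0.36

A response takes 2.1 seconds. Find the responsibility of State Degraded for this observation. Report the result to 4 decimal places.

0.0236

The responsibility of component k is w_k f_k(x) divided by Σ_j w_j f_j(x).
Component likelihoods at x = 2.1 seconds:
  f_Busy = 0.174969
  f_Idle = 0.170192
  f_Degraded = 0.0299912
  f_Saturated = 0.00550891
Weight by the priors:
  w_Busy·f_Busy = 0.41 × 0.174969 = 0.0717372
  w_Idle·f_Idle = 0.15 × 0.170192 = 0.0255289
  w_Degraded·f_Degraded = 0.08 × 0.0299912 = 0.00239929
  w_Saturated·f_Saturated = 0.36 × 0.00550891 = 0.00198321
Marginal: 0.0717372 + 0.0255289 + 0.00239929 + 0.00198321 = 0.101649
P(State Degraded | data) ≈ 0.0236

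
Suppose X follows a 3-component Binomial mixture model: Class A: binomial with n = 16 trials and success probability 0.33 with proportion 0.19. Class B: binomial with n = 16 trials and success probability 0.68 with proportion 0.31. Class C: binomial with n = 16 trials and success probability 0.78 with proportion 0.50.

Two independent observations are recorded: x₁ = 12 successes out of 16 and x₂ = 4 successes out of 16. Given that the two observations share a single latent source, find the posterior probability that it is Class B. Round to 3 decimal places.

The responsibility of component k is P(Z=k) f_k(x) divided by Σ_j P(Z=j) f_j(x).
Since both observations come from the same component, the likelihood for component k is f_k(x₁)·f_k(x₂).
  p_A = [0.000611699] × [0.176614] = 0.000108035
  p_B = [0.186543] × [0.000448649] = 8.36922e-05
  p_C = [0.216221] × [8.66008e-06] = 1.87249e-06
Weight by the priors:
  P(Z=A)·p_A = 0.19 × 0.000108035 = 2.05266e-05
  P(Z=B)·p_B = 0.31 × 8.36922e-05 = 2.59446e-05
  P(Z=C)·p_C = 0.50 × 1.87249e-06 = 9.36245e-07
Sum: 2.05266e-05 + 2.59446e-05 + 9.36245e-07 = 4.74074e-05
P(Class B | x₁, x₂) ≈ 0.547

0.547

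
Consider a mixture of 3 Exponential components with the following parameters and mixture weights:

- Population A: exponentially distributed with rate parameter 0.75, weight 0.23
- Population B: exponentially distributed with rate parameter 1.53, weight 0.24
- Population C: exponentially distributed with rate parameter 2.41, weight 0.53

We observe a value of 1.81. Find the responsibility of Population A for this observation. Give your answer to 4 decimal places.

0.5303

By Bayes' theorem, P(k | x) = w_k f_k(x) / Σ_j w_j f_j(x).
Component likelihoods at x = 1.81:
  L_A = 0.192977
  L_B = 0.09594
  L_C = 0.0307313
Prior × likelihood for each component:
  w_A·L_A = 0.23 × 0.192977 = 0.0443848
  w_B·L_B = 0.24 × 0.09594 = 0.0230256
  w_C·L_C = 0.53 × 0.0307313 = 0.0162876
Marginal: 0.0443848 + 0.0230256 + 0.0162876 = 0.083698
P(Population A | x) = 0.0443848 / 0.083698 ≈ 0.5303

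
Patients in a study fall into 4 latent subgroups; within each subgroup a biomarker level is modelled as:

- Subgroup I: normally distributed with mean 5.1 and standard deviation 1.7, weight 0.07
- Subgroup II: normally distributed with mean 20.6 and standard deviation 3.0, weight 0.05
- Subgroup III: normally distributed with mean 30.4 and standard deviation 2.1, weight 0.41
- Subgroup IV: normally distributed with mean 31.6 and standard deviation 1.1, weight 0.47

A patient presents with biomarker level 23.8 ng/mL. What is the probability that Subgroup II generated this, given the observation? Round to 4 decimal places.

0.8709

P(component k | x) = π_k·f_k(x) / marginal(x), where marginal(x) = Σ_j π_j·f_j(x).
Evaluate each component's likelihood at the observed value:
  L_I = (1/(1.7·√(2π)))·exp(−(23.8−5.1)²/(2·1.7²)) = 0.234672·exp(-60.50000) = 1.24636e-27
  L_II = (1/(3.0·√(2π)))·exp(−(23.8−20.6)²/(2·3.0²)) = 0.132981·exp(-0.56889) = 0.0752876
  L_III = (1/(2.1·√(2π)))·exp(−(23.8−30.4)²/(2·2.1²)) = 0.189973·exp(-4.93878) = 0.00136084
  L_IV = (1/(1.1·√(2π)))·exp(−(23.8−31.6)²/(2·1.1²)) = 0.362675·exp(-25.14050) = 4.37662e-12
Weight by the priors:
  π_I·L_I = 0.07 × 1.24636e-27 = 8.72455e-29
  π_II·L_II = 0.05 × 0.0752876 = 0.00376438
  π_III·L_III = 0.41 × 0.00136084 = 0.000557945
  π_IV·L_IV = 0.47 × 4.37662e-12 = 2.05701e-12
Normaliser: 8.72455e-29 + 0.00376438 + 0.000557945 + 2.05701e-12 = 0.00432233
P(Subgroup II | 23.8 ng/mL) = 0.00376438 / 0.00432233 ≈ 0.8709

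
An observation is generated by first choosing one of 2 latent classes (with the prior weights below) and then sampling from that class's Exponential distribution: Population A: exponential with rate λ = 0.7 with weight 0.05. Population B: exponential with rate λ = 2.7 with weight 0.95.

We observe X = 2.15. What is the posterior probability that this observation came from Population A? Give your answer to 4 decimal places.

0.5014

Apply Bayes' rule: the posterior for each component is proportional to its prior times its likelihood at x.
Component likelihoods at x = 2.15:
  p_A = 0.155412
  p_B = 0.00813363
Prior × likelihood for each component:
  π_A·p_A = 0.05 × 0.155412 = 0.00777061
  π_B·p_B = 0.95 × 0.00813363 = 0.00772695
Sum: 0.00777061 + 0.00772695 = 0.0154976
So the posterior for Population A is 0.00777061 / 0.0154976 ≈ 0.5014.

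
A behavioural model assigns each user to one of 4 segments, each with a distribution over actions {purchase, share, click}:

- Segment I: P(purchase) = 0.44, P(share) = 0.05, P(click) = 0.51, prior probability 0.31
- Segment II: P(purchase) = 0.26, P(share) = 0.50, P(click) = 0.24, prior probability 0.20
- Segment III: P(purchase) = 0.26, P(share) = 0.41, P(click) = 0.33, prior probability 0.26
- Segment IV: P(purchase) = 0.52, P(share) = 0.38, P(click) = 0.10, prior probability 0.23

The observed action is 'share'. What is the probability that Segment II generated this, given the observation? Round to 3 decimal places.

0.323

The responsibility of component k is π_k f_k(x) divided by Σ_j π_j f_j(x).
Categorical probabilities:
  f_I = 0.05
  f_II = 0.5
  f_III = 0.41
  f_IV = 0.38
Unnormalised posteriors:
  π_I·f_I = 0.31 × 0.05 = 0.0155
  π_II·f_II = 0.20 × 0.5 = 0.1
  π_III·f_III = 0.26 × 0.41 = 0.1066
  π_IV·f_IV = 0.23 × 0.38 = 0.0874
Normaliser: 0.0155 + 0.1 + 0.1066 + 0.0874 = 0.3095
P(Segment II | x) ≈ 0.323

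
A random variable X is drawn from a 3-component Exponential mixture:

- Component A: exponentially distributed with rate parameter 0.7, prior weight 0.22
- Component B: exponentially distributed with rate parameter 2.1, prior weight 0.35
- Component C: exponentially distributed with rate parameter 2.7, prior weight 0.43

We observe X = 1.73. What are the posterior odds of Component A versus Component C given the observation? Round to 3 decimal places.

4.220

The posterior odds equal the prior odds times the likelihood ratio: (π_i/π_j)·(f_i(x)/f_j(x)).
Exponential densities:
  L_A = 0.7·e^(−0.7·1.73) = 0.7·e^(−1.2110) = 0.208529
  L_B = 2.1·e^(−2.1·1.73) = 2.1·e^(−3.6330) = 0.0555172
  L_C = 2.7·e^(−2.7·1.73) = 2.7·e^(−4.6710) = 0.0252798
0.0458765 / 0.0108703 ≈ 4.220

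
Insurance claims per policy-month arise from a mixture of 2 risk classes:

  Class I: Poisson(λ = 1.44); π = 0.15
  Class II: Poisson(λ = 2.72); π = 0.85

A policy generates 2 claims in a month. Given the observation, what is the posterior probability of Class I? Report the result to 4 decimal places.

Posterior ∝ prior × likelihood, so P(k | x) ∝ w_k f_k(x); normalise over all components.
Poisson probabilities:
  L_I = 0.245647
  L_II = 0.243684
Multiply by the mixture weights:
  w_I·L_I = 0.15 × 0.245647 = 0.036847
  w_II·L_II = 0.85 × 0.243684 = 0.207131
Normaliser: 0.036847 + 0.207131 = 0.243978
P(Class I | data) = 0.036847 / 0.243978 ≈ 0.1510

0.1510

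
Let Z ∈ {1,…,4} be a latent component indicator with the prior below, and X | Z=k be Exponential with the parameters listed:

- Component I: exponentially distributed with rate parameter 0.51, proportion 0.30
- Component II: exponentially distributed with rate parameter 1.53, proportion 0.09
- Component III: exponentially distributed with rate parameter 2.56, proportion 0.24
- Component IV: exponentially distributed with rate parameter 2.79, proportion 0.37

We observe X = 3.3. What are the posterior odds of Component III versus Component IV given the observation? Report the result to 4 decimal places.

Posterior odds = (π_i f_i(x)) / (π_j f_j(x)); the normalising sum cancels.
Evaluate each component's likelihood at the observed value:
  L_I = 0.51·e^(−0.51·3.3) = 0.51·e^(−1.6830) = 0.094766
  L_II = 1.53·e^(−1.53·3.3) = 1.53·e^(−5.0490) = 0.00981609
  L_III = 2.56·e^(−2.56·3.3) = 2.56·e^(−8.4480) = 0.000548681
  L_IV = 2.79·e^(−2.79·3.3) = 2.79·e^(−9.2070) = 0.000279934
Posterior odds = (π_III·L_III) / (π_IV·L_IV) = (0.24·0.000548681) / (0.37·0.000279934) = 0.000131684 / 0.000103575 ≈ 1.2714

1.2714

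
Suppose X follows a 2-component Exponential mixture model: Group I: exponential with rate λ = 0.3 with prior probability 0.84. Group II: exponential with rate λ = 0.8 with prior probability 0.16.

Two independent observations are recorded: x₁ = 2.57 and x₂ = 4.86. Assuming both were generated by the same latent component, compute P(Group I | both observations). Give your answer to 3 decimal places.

P(component k | x) = π_k·f_k(x) / marginal(x), where marginal(x) = Σ_j π_j·f_j(x).
Since both observations come from the same component, the likelihood for component k is f_k(x₁)·f_k(x₂).
  L_I = [0.138765] × [0.0698104] = 0.00968724
  L_II = [0.102372] × [0.016389] = 0.00167777
Unnormalised posteriors:
  π_I·L_I = 0.84 × 0.00968724 = 0.00813728
  π_II·L_II = 0.16 × 0.00167777 = 0.000268444
Evidence: 0.00813728 + 0.000268444 = 0.00840573
So the posterior for Group I is 0.00813728 / 0.00840573 ≈ 0.968.

0.968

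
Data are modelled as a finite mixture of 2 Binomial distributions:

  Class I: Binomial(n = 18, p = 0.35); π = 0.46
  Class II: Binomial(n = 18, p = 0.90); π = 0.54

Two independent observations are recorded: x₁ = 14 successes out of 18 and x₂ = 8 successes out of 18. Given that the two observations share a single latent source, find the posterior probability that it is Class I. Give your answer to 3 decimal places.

Apply Bayes' rule: the posterior for each component is proportional to its prior times its likelihood at x.
Since both observations come from the same component, the likelihood for component k is f_k(x₁)·f_k(x₂).
  p_I = [0.000226114] × [0.132659] = 2.9996e-05
  p_II = [0.070003] × [1.88364e-06] = 1.3186e-07
Weight by the priors:
  π_I·p_I = 0.46 × 2.9996e-05 = 1.37981e-05
  π_II·p_II = 0.54 × 1.3186e-07 = 7.12046e-08
Sum: 1.37981e-05 + 7.12046e-08 = 1.38693e-05
P(Class I | x₁,x₂) ≈ 0.995

0.995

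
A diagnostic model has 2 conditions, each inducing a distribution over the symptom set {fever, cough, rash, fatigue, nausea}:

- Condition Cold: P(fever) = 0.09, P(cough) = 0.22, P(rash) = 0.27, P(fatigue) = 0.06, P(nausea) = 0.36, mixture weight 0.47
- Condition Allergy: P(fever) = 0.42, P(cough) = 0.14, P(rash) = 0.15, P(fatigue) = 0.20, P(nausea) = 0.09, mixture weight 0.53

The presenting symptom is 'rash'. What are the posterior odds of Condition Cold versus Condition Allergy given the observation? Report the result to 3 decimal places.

1.596

Since P(k|x) ∝ w_k f_k(x), the posterior odds are w_i f_i(x) / (w_j f_j(x)).
Component likelihoods at x = 'rash':
  f_Cold = 0.27
  f_Allergy = 0.15
Posterior odds = (w_Cold·f_Cold) / (w_Allergy·f_Allergy) = (0.47·0.27) / (0.53·0.15) = 0.1269 / 0.0795 ≈ 1.596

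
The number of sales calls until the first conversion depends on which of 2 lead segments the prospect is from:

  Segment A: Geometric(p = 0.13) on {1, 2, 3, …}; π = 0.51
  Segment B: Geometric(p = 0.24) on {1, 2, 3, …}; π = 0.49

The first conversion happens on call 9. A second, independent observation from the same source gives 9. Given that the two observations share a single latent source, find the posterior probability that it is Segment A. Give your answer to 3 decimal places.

Posterior ∝ prior × likelihood, so P(k | x) ∝ w_k f_k(x); normalise over all components.
Since both observations come from the same component, the likelihood for component k is f_k(x₁)·f_k(x₂).
  f_A = [0.13·(1−0.13)^8 = 0.13·0.328212 = 0.0426675] × [0.0426675] = 0.00182052
  f_B = [0.24·(1−0.24)^8 = 0.24·0.111303 = 0.0267128] × [0.0267128] = 0.000713576
Weight by the priors:
  w_A·f_A = 0.51 × 0.00182052 = 0.000928464
  w_B·f_B = 0.49 × 0.000713576 = 0.000349652
Marginal: 0.000928464 + 0.000349652 = 0.00127812
So the posterior for Segment A is 0.000928464 / 0.00127812 ≈ 0.726.

0.726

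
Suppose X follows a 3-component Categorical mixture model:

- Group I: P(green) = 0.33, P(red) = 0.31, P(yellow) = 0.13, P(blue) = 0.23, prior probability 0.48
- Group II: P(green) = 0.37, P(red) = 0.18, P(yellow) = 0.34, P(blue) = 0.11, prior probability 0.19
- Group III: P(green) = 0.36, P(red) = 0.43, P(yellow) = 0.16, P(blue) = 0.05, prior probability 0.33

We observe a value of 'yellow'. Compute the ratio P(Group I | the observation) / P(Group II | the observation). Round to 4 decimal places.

Only the two components matter; the odds are (w_i f_i(x)) / (w_j f_j(x)).
Evaluate each component's likelihood at the observed value:
  f_I = P(yellow | comp) = 0.13
  f_II = P(yellow | comp) = 0.34
  f_III = P(yellow | comp) = 0.16
0.0624 / 0.0646 ≈ 0.9659

0.9659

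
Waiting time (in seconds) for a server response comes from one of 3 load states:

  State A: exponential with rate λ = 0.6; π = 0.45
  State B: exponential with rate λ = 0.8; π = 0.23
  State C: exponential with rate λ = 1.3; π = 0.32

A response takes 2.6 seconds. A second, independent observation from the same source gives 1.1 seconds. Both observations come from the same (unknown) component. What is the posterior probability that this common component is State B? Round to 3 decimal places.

The responsibility of component k is P(Z=k) f_k(x) divided by Σ_j P(Z=j) f_j(x).
Since both observations come from the same component, the likelihood for component k is f_k(x₁)·f_k(x₂).
  f_A = [0.6·e^(−0.6·2.6) = 0.6·e^(−1.5600) = 0.126082] × [0.310111] = 0.0390993
  f_B = [0.8·e^(−0.8·2.6) = 0.8·e^(−2.0800) = 0.0999442] × [0.331826] = 0.0331641
  f_C = [1.3·e^(−1.3·2.6) = 1.3·e^(−3.3800) = 0.0442617] × [0.311102] = 0.0137699
Multiply by the mixture weights:
  P(Z=A)·f_A = 0.45 × 0.0390993 = 0.0175947
  P(Z=B)·f_B = 0.23 × 0.0331641 = 0.00762774
  P(Z=C)·f_C = 0.32 × 0.0137699 = 0.00440636
Marginal: 0.0175947 + 0.00762774 + 0.00440636 = 0.0296288
P(State B | x) ≈ 0.257

0.257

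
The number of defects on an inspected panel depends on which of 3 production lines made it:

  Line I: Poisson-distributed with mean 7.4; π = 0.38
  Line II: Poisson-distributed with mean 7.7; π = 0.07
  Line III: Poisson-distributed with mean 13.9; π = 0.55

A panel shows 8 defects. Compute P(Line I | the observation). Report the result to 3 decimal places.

The responsibility of component k is π_k f_k(x) divided by Σ_j π_j f_j(x).
Evaluate each component's likelihood at the observed value:
  f_I = 0.136318
  f_II = 0.138783
  f_III = 0.0317618
Weight by the priors:
  π_I·f_I = 0.38 × 0.136318 = 0.0518009
  π_II·f_II = 0.07 × 0.138783 = 0.00971484
  π_III·f_III = 0.55 × 0.0317618 = 0.017469
Normaliser: 0.0518009 + 0.00971484 + 0.017469 = 0.0789848
P(Line I | the observation) = 0.0518009 / 0.0789848 ≈ 0.656

0.656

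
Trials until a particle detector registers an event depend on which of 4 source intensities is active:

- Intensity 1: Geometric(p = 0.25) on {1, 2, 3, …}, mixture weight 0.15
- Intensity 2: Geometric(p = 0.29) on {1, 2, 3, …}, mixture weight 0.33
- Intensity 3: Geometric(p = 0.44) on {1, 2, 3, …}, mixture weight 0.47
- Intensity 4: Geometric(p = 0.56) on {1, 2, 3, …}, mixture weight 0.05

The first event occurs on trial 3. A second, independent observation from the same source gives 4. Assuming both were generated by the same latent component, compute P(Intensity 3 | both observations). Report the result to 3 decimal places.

0.401

P(component k | x) = π_k·f_k(x) / marginal(x), where marginal(x) = Σ_j π_j·f_j(x).
Since both observations come from the same component, the likelihood for component k is f_k(x₁)·f_k(x₂).
  f_1 = [0.140625] × [0.105469] = 0.0148315
  f_2 = [0.146189] × [0.103794] = 0.0151736
  f_3 = [0.137984] × [0.077271] = 0.0106622
  f_4 = [0.108416] × [0.047703] = 0.00517177
Weight by the priors:
  π_1·f_1 = 0.15 × 0.0148315 = 0.00222473
  π_2·f_2 = 0.33 × 0.0151736 = 0.00500728
  π_3·f_3 = 0.47 × 0.0106622 = 0.00501122
  π_4·f_4 = 0.05 × 0.00517177 = 0.000258589
Normaliser: 0.00222473 + 0.00500728 + 0.00501122 + 0.000258589 = 0.0125018
So the posterior for Intensity 3 is 0.00501122 / 0.0125018 ≈ 0.401.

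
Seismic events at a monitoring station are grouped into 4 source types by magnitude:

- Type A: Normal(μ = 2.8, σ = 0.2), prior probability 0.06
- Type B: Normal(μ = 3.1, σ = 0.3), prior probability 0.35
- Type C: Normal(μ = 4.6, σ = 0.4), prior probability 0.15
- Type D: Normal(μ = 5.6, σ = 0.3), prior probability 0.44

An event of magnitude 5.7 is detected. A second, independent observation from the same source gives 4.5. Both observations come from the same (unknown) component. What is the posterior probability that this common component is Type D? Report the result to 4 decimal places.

0.2119

Posterior ∝ prior × likelihood, so P(k | x) ∝ π_k f_k(x); normalise over all components.
Since both observations come from the same component, the likelihood for component k is f_k(x₁)·f_k(x₂).
  f_A = [4.41238e-46] × [4.08312e-16] = 1.80163e-61
  f_B = [6.51056e-17] × [2.48202e-05] = 1.61593e-21
  f_C = [0.0227339] × [0.96667] = 0.0219762
  f_D = [1.25794] × [0.0016009] = 0.00201385
Unnormalised posteriors:
  π_A·f_A = 0.06 × 1.80163e-61 = 1.08098e-62
  π_B·f_B = 0.35 × 1.61593e-21 = 5.65576e-22
  π_C·f_C = 0.15 × 0.0219762 = 0.00329643
  π_D·f_D = 0.44 × 0.00201385 = 0.000886092
Marginal: 1.08098e-62 + 5.65576e-22 + 0.00329643 + 0.000886092 = 0.00418252
Responsibility of Type D: 0.000886092 / 0.00418252 ≈ 0.2119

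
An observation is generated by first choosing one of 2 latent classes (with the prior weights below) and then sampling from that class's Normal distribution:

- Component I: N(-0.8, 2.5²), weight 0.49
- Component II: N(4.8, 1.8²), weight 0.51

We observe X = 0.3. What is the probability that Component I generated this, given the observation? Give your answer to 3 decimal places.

Posterior ∝ prior × likelihood, so P(k | x) ∝ π_k f_k(x); normalise over all components.
Evaluate each component's likelihood at the observed value:
  f_I = (1/(2.5·√(2π)))·exp(−(0.3−-0.8)²/(2·2.5²)) = 0.159577·exp(-0.09680) = 0.144854
  f_II = (1/(1.8·√(2π)))·exp(−(0.3−4.8)²/(2·1.8²)) = 0.221635·exp(-3.12500) = 0.00973794
Unnormalised posteriors:
  π_I·f_I = 0.49 × 0.144854 = 0.0709784
  π_II·f_II = 0.51 × 0.00973794 = 0.00496635
Evidence: 0.0709784 + 0.00496635 = 0.0759448
Responsibility of Component I: 0.0709784 / 0.0759448 ≈ 0.935

0.935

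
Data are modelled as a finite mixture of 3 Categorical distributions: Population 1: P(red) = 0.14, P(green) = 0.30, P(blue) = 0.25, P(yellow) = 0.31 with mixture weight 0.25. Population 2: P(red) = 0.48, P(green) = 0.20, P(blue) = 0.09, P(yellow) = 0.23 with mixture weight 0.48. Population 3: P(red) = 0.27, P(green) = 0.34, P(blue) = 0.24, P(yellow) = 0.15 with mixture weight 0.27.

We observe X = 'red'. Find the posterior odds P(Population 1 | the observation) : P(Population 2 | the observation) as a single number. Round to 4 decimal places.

The posterior odds equal the prior odds times the likelihood ratio: (w_i/w_j)·(f_i(x)/f_j(x)).
Categorical probabilities:
  L_1 = 0.14
  L_2 = 0.48
  L_3 = 0.27
Posterior odds = (w_1·L_1) / (w_2·L_2) = (0.25·0.14) / (0.48·0.48) = 0.035 / 0.2304 ≈ 0.1519

0.1519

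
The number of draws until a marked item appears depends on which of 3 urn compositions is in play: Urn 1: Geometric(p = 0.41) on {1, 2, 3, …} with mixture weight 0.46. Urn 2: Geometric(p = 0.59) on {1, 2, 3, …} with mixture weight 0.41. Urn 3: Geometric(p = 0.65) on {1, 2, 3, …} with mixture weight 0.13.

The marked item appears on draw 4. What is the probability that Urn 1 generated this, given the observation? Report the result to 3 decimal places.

Apply Bayes' rule: the posterior for each component is proportional to its prior times its likelihood at x.
Component likelihoods at x = 4:
  p_1 = 0.41·(1−0.41)^3 = 0.41·0.205379 = 0.0842054
  p_2 = 0.59·(1−0.59)^3 = 0.59·0.068921 = 0.0406634
  p_3 = 0.65·(1−0.65)^3 = 0.65·0.042875 = 0.0278687
Multiply by the mixture weights:
  w_1·p_1 = 0.46 × 0.0842054 = 0.0387345
  w_2·p_2 = 0.41 × 0.0406634 = 0.016672
  w_3·p_3 = 0.13 × 0.0278687 = 0.00362294
Sum: 0.0387345 + 0.016672 + 0.00362294 = 0.0590294
P(Urn 1 | the observation) ≈ 0.656

0.656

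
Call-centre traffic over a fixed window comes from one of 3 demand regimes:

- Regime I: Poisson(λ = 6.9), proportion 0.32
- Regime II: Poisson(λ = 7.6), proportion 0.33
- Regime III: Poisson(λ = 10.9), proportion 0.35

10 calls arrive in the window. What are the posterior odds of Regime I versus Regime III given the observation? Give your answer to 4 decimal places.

Posterior odds = (π_i f_i(x)) / (π_j f_j(x)); the normalising sum cancels.
Poisson probabilities:
  L_I = e^(−6.9)·6.9^10/10! = 0.0679354
  L_II = e^(−7.6)·7.6^10/10! = 0.0886614
  L_III = e^(−10.9)·10.9^10/10! = 0.120418
Odds = (0.32/0.35) × (0.0679354/0.120418) = 0.914286 × 0.564162 ≈ 0.5158

0.5158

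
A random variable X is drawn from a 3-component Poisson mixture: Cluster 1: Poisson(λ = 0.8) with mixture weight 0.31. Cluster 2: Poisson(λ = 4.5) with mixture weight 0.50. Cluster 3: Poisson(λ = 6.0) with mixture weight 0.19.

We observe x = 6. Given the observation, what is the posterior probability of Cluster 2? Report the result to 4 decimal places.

0.6770

The responsibility of component k is w_k f_k(x) divided by Σ_j w_j f_j(x).
Poisson probabilities:
  f_1 = e^(−0.8)·0.8^6/6! = 0.000163596
  f_2 = e^(−4.5)·4.5^6/6! = 0.12812
  f_3 = e^(−6.0)·6.0^6/6! = 0.160623
Weight by the priors:
  w_1·f_1 = 0.31 × 0.000163596 = 5.07147e-05
  w_2·f_2 = 0.50 × 0.12812 = 0.0640601
  w_3·f_3 = 0.19 × 0.160623 = 0.0305184
Denominator: 5.07147e-05 + 0.0640601 + 0.0305184 = 0.0946292
P(Cluster 2 | 6) ≈ 0.6770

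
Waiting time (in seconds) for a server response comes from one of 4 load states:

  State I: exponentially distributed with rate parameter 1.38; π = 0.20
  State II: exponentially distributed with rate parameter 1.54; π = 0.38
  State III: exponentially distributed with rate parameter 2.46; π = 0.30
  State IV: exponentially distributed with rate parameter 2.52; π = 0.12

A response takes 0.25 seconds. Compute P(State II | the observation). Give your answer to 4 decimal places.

Apply Bayes' rule: the posterior for each component is proportional to its prior times its likelihood at x.
Component likelihoods at x = 0.25 seconds:
  L_I = 1.38·e^(−1.38·0.25) = 1.38·e^(−0.3450) = 0.977344
  L_II = 1.54·e^(−1.54·0.25) = 1.54·e^(−0.3850) = 1.04789
  L_III = 2.46·e^(−2.46·0.25) = 2.46·e^(−0.6150) = 1.32998
  L_IV = 2.52·e^(−2.52·0.25) = 2.52·e^(−0.6300) = 1.34213
Prior × likelihood for each component:
  π_I·L_I = 0.20 × 0.977344 = 0.195469
  π_II·L_II = 0.38 × 1.04789 = 0.3982
  π_III·L_III = 0.30 × 1.32998 = 0.398993
  π_IV·L_IV = 0.12 × 1.34213 = 0.161056
Normaliser: 0.195469 + 0.3982 + 0.398993 + 0.161056 = 1.15372
P(State II | data) = 0.3982 / 1.15372 ≈ 0.3451

0.3451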